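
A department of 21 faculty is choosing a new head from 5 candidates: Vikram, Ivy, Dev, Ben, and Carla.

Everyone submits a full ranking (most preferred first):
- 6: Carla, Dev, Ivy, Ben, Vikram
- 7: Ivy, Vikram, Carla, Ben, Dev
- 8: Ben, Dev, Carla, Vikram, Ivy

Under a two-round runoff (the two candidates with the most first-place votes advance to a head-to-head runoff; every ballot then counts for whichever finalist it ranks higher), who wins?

Round 1 first-place votes: Vikram 0, Ivy 7, Dev 0, Ben 8, Carla 6. Ben and Ivy advance.
Runoff: Ben is ranked above Ivy on 8 ballots, Ivy above Ben on 13.

Ivy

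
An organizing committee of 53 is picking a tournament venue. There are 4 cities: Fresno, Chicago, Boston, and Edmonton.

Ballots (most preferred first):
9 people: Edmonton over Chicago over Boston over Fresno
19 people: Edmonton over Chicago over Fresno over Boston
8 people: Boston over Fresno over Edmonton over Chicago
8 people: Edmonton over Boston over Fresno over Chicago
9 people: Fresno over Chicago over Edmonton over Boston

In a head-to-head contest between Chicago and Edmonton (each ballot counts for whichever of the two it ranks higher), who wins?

Chicago is ranked above Edmonton on 9 ballots; Edmonton above Chicago on 44.

Edmonton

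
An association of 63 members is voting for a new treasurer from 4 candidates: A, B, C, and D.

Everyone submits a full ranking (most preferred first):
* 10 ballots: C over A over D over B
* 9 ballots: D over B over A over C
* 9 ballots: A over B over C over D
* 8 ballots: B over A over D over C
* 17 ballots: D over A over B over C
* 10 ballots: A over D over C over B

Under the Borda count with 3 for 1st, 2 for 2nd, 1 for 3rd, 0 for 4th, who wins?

A: 10×2 + 9×1 + 9×3 + 8×2 + 17×2 + 10×3 = 136
B: 10×0 + 9×2 + 9×2 + 8×3 + 17×1 + 10×0 = 77
C: 10×3 + 9×0 + 9×1 + 8×0 + 17×0 + 10×1 = 49
D: 10×1 + 9×3 + 9×0 + 8×1 + 17×3 + 10×2 = 116

A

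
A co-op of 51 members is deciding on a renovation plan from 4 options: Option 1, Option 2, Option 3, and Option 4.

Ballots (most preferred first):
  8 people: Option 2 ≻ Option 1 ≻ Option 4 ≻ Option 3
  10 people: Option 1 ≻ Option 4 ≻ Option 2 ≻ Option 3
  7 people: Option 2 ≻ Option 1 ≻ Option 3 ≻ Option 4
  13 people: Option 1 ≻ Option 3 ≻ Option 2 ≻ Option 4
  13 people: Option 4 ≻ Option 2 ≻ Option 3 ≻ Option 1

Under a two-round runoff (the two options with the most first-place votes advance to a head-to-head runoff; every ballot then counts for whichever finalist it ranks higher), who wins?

Round 1 first-place votes: Option 1 23, Option 2 15, Option 3 0, Option 4 13. Option 1 and Option 2 advance.
Runoff: Option 1 is ranked above Option 2 on 23 ballots, Option 2 above Option 1 on 28.

Option 2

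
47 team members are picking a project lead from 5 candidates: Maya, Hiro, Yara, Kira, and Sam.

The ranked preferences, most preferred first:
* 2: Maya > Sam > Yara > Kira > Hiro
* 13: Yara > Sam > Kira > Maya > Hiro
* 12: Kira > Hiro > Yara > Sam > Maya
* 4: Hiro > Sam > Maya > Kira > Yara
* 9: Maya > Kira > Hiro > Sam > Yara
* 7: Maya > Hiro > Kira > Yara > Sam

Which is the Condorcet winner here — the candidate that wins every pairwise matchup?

Kira vs Maya: 25–22
Kira vs Hiro: 36–11
Kira vs Yara: 32–15
Kira vs Sam: 28–19
Kira beats every other candidate.

Kira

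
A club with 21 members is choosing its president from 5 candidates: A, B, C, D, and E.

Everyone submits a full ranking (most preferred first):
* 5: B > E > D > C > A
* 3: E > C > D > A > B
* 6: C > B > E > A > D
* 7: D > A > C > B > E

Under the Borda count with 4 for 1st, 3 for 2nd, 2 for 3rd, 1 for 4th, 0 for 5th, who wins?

C

A: 5×0 + 3×1 + 6×1 + 7×3 = 30
B: 5×4 + 3×0 + 6×3 + 7×1 = 45
C: 5×1 + 3×3 + 6×4 + 7×2 = 52
D: 5×2 + 3×2 + 6×0 + 7×4 = 44
E: 5×3 + 3×4 + 6×2 + 7×0 = 39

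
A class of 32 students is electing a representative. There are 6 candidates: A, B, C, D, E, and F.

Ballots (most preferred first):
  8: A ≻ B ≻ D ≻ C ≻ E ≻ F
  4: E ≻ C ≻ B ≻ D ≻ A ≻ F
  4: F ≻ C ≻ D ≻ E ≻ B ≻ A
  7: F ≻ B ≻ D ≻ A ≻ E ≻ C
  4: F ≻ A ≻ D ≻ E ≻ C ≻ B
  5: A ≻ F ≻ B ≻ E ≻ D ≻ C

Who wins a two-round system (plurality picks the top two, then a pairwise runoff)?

Round 1 first-place votes: A 13, B 0, C 0, D 0, E 4, F 15. F and A advance.
Runoff: F is ranked above A on 15 ballots, A above F on 17.

A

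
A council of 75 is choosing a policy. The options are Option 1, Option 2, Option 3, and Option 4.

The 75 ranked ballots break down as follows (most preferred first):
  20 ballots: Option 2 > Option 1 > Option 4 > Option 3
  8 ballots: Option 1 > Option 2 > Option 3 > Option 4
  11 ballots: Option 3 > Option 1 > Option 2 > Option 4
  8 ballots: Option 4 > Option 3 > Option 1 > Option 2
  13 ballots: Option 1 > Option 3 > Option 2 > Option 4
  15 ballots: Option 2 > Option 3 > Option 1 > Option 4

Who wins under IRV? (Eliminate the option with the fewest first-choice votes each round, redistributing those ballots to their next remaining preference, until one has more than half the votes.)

Round 1: Option 1 21, Option 2 35, Option 3 11, Option 4 8. Option 4 eliminated.
Round 2: Option 1 21, Option 2 35, Option 3 19. Option 3 eliminated.
Round 3: Option 1 40, Option 2 35. Option 1 has a majority (≥38).

Option 1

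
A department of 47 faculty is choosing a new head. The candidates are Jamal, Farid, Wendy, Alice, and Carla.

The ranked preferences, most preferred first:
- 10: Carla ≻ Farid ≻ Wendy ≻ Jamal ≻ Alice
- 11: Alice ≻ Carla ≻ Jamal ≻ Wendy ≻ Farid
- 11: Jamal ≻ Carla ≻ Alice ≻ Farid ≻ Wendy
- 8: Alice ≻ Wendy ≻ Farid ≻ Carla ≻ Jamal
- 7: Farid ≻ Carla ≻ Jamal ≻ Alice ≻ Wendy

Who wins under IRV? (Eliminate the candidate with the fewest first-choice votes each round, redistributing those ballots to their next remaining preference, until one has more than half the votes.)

Carla

Round 1: Jamal 11, Farid 7, Wendy 0, Alice 19, Carla 10. Wendy eliminated.
Round 2: Jamal 11, Farid 7, Alice 19, Carla 10. Farid eliminated.
Round 3: Jamal 11, Alice 19, Carla 17. Jamal eliminated.
Round 4: Alice 19, Carla 28. Carla has a majority (≥24).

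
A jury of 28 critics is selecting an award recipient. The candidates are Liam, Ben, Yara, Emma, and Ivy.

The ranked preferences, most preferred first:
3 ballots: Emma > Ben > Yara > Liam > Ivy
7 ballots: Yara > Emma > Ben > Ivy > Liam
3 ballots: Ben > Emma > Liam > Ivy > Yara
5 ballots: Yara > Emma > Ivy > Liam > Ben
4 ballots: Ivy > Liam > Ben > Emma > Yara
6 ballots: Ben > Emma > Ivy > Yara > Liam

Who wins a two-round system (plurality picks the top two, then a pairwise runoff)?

Ben

Round 1 first-place votes: Liam 0, Ben 9, Yara 12, Emma 3, Ivy 4. Yara and Ben advance.
Runoff: Yara is ranked above Ben on 12 ballots, Ben above Yara on 16.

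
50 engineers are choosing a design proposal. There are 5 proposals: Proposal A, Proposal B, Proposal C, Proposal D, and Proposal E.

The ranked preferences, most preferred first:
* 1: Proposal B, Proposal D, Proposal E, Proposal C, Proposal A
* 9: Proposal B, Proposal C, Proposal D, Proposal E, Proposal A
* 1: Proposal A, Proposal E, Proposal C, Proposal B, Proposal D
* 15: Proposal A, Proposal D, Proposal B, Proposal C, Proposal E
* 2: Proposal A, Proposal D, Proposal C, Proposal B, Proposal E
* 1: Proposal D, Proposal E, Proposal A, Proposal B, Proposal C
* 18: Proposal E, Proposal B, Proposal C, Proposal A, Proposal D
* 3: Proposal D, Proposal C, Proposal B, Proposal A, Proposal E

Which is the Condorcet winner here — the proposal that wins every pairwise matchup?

Proposal B

Proposal B vs Proposal A: 31–19
Proposal B vs Proposal C: 44–6
Proposal B vs Proposal D: 29–21
Proposal B vs Proposal E: 30–20
Proposal B beats every other proposal.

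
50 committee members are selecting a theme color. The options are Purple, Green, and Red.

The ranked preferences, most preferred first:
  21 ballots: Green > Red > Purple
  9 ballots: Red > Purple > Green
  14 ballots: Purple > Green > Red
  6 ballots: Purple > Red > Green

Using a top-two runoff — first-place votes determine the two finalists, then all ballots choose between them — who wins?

Purple

Round 1 first-place votes: Purple 20, Green 21, Red 9. Green and Purple advance.
Runoff: Green is ranked above Purple on 21 ballots, Purple above Green on 29.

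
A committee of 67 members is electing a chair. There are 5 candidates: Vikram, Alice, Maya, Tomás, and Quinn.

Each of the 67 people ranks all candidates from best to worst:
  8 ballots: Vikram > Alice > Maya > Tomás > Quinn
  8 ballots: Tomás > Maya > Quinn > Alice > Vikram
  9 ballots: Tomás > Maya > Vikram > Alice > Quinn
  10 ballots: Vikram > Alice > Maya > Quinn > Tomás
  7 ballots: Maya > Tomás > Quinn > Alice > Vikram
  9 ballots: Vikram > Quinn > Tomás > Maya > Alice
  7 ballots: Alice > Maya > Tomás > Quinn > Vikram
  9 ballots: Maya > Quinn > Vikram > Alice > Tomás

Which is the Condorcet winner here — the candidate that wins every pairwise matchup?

Maya vs Vikram: 40–27
Maya vs Alice: 42–25
Maya vs Tomás: 41–26
Maya vs Quinn: 58–9
Maya beats every other candidate.

Maya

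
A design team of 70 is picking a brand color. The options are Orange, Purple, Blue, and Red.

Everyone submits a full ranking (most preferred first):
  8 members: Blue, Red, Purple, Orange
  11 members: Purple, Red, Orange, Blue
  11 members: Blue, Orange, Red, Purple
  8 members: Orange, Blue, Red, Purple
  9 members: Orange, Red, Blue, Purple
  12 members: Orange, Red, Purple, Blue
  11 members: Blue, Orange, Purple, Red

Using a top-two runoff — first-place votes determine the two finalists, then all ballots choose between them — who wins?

Round 1 first-place votes: Orange 29, Purple 11, Blue 30, Red 0. Blue and Orange advance.
Runoff: Blue is ranked above Orange on 30 ballots, Orange above Blue on 40.

Orange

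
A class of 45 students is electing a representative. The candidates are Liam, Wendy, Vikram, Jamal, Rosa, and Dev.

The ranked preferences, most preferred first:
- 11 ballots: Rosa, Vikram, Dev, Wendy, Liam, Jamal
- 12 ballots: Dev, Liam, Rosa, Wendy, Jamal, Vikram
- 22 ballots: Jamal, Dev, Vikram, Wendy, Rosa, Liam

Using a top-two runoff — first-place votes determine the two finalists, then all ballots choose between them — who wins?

Round 1 first-place votes: Liam 0, Wendy 0, Vikram 0, Jamal 22, Rosa 11, Dev 12. Jamal and Dev advance.
Runoff: Jamal is ranked above Dev on 22 ballots, Dev above Jamal on 23.

Dev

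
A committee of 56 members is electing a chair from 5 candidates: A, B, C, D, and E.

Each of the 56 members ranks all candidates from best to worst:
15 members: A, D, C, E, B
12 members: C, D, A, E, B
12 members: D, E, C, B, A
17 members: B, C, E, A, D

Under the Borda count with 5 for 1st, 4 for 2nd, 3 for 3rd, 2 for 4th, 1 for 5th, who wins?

A: 15×5 + 12×3 + 12×1 + 17×2 = 157
B: 15×1 + 12×1 + 12×2 + 17×5 = 136
C: 15×3 + 12×5 + 12×3 + 17×4 = 209
D: 15×4 + 12×4 + 12×5 + 17×1 = 185
E: 15×2 + 12×2 + 12×4 + 17×3 = 153

C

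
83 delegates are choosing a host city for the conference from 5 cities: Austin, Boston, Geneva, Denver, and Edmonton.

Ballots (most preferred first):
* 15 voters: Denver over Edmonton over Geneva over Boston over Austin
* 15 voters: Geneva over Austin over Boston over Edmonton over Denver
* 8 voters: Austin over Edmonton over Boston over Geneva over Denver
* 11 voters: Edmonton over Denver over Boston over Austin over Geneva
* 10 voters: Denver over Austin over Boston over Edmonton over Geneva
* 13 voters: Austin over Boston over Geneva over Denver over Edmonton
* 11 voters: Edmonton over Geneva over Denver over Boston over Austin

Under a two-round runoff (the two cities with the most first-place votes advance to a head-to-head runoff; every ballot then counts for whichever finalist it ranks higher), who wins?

Edmonton

Round 1 first-place votes: Austin 21, Boston 0, Geneva 15, Denver 25, Edmonton 22. Denver and Edmonton advance.
Runoff: Denver is ranked above Edmonton on 38 ballots, Edmonton above Denver on 45.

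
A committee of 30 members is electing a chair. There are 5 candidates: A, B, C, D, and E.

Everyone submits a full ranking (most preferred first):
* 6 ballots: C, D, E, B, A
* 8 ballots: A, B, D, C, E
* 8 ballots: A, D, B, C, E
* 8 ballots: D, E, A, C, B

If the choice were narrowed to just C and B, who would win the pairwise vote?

C is ranked above B on 14 ballots; B above C on 16.

B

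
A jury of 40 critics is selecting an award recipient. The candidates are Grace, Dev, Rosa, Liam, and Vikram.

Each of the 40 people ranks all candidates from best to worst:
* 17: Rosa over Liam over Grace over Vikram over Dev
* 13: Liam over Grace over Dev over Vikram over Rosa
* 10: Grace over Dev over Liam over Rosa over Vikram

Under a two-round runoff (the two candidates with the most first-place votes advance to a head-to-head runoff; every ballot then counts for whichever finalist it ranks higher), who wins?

Liam

Round 1 first-place votes: Grace 10, Dev 0, Rosa 17, Liam 13, Vikram 0. Rosa and Liam advance.
Runoff: Rosa is ranked above Liam on 17 ballots, Liam above Rosa on 23.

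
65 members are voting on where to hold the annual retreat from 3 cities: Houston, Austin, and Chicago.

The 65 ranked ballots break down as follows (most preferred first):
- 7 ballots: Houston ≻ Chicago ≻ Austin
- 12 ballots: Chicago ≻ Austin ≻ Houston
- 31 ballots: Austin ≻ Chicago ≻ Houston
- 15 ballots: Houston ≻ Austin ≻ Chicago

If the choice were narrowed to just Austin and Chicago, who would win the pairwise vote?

Austin

Austin is ranked above Chicago on 46 ballots; Chicago above Austin on 19.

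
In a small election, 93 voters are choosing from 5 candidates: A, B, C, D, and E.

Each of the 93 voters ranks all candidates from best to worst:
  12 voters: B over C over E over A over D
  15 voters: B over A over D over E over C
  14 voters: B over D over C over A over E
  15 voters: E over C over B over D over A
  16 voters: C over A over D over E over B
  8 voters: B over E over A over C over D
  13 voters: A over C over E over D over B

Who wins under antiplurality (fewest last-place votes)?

Last-place votes: A 15, B 29, C 15, D 20, E 14.

E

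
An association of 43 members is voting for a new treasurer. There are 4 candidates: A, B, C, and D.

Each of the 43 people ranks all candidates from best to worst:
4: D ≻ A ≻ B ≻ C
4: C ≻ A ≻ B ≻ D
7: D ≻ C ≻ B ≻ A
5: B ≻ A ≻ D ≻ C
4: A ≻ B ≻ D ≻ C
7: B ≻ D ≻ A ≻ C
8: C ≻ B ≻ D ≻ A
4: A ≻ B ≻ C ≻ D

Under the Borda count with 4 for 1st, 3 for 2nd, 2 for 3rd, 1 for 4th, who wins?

A: 4×3 + 4×3 + 7×1 + 5×3 + 4×4 + 7×2 + 8×1 + 4×4 = 100
B: 4×2 + 4×2 + 7×2 + 5×4 + 4×3 + 7×4 + 8×3 + 4×3 = 126
C: 4×1 + 4×4 + 7×3 + 5×1 + 4×1 + 7×1 + 8×4 + 4×2 = 97
D: 4×4 + 4×1 + 7×4 + 5×2 + 4×2 + 7×3 + 8×2 + 4×1 = 107

B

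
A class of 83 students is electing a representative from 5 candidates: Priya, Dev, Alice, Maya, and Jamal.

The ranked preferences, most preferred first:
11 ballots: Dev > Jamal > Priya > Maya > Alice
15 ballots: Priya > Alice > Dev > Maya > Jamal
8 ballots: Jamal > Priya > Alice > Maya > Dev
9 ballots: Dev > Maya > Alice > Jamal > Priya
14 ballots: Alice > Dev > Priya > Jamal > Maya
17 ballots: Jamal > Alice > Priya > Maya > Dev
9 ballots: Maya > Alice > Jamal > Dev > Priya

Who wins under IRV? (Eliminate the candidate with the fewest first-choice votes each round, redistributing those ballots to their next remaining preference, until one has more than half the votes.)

Alice

Round 1: Priya 15, Dev 20, Alice 14, Maya 9, Jamal 25. Maya eliminated.
Round 2: Priya 15, Dev 20, Alice 23, Jamal 25. Priya eliminated.
Round 3: Dev 20, Alice 38, Jamal 25. Dev eliminated.
Round 4: Alice 47, Jamal 36. Alice has a majority (≥42).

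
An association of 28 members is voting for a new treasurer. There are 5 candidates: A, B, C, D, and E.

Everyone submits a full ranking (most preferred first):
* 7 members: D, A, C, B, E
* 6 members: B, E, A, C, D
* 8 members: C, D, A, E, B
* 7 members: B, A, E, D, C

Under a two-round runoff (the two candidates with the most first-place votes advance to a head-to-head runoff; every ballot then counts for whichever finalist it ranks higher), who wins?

Round 1 first-place votes: A 0, B 13, C 8, D 7, E 0. B and C advance.
Runoff: B is ranked above C on 13 ballots, C above B on 15.

C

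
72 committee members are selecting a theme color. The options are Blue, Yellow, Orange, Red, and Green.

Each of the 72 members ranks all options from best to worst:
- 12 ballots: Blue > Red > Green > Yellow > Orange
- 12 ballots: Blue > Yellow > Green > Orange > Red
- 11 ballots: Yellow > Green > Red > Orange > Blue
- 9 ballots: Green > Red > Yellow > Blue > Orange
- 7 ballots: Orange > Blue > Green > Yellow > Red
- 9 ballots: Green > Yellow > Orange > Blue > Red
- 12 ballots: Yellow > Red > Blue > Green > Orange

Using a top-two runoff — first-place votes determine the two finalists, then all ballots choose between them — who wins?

Yellow

Round 1 first-place votes: Blue 24, Yellow 23, Orange 7, Red 0, Green 18. Blue and Yellow advance.
Runoff: Blue is ranked above Yellow on 31 ballots, Yellow above Blue on 41.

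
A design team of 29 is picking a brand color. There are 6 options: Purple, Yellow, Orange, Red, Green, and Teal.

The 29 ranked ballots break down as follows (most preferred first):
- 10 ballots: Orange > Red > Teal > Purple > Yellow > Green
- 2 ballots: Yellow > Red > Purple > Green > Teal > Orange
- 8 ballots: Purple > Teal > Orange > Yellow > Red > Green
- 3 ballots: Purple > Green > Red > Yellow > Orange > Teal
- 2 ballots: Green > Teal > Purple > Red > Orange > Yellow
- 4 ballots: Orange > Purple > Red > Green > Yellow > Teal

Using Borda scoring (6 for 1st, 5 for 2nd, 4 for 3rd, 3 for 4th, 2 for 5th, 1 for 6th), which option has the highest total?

Purple

Purple: 10×3 + 2×4 + 8×6 + 3×6 + 2×4 + 4×5 = 132
Yellow: 10×2 + 2×6 + 8×3 + 3×3 + 2×1 + 4×2 = 75
Orange: 10×6 + 2×1 + 8×4 + 3×2 + 2×2 + 4×6 = 128
Red: 10×5 + 2×5 + 8×2 + 3×4 + 2×3 + 4×4 = 110
Green: 10×1 + 2×3 + 8×1 + 3×5 + 2×6 + 4×3 = 63
Teal: 10×4 + 2×2 + 8×5 + 3×1 + 2×5 + 4×1 = 101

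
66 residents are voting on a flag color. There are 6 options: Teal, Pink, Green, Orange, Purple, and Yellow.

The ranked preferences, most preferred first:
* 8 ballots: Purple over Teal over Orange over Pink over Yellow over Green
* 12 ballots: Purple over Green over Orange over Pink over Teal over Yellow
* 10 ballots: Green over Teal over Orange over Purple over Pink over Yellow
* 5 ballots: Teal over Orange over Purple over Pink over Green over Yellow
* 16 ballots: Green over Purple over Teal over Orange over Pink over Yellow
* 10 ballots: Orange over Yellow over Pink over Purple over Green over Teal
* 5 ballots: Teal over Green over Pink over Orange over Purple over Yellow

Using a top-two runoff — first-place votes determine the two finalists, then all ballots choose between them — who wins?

Purple

Round 1 first-place votes: Teal 10, Pink 0, Green 26, Orange 10, Purple 20, Yellow 0. Green and Purple advance.
Runoff: Green is ranked above Purple on 31 ballots, Purple above Green on 35.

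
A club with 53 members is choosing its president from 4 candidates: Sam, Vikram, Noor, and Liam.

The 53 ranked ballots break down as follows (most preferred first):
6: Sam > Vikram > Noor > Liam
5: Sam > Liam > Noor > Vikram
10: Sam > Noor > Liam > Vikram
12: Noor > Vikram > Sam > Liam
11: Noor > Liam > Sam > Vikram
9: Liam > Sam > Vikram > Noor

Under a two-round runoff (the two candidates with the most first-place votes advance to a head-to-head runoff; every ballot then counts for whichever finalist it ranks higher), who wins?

Sam

Round 1 first-place votes: Sam 21, Vikram 0, Noor 23, Liam 9. Noor and Sam advance.
Runoff: Noor is ranked above Sam on 23 ballots, Sam above Noor on 30.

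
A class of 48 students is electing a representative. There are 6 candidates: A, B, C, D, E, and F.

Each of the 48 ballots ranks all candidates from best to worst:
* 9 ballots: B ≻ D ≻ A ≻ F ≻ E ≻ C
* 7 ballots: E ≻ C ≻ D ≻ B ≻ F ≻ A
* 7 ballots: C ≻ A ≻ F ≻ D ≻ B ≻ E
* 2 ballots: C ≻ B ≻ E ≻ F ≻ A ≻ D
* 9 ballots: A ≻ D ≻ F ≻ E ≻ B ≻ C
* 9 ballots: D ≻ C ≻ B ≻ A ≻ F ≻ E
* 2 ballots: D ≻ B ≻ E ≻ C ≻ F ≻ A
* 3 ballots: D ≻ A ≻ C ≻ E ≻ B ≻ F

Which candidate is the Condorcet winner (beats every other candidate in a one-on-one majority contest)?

D

D vs A: 30–18
D vs B: 37–11
D vs C: 32–16
D vs E: 39–9
D vs F: 39–9
D beats every other candidate.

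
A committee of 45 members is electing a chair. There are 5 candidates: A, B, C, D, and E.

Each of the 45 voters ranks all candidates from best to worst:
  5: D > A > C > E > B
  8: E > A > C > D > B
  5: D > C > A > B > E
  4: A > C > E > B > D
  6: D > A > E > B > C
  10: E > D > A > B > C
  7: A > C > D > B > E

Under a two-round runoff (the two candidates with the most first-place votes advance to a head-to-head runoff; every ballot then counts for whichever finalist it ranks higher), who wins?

D

Round 1 first-place votes: A 11, B 0, C 0, D 16, E 18. E and D advance.
Runoff: E is ranked above D on 22 ballots, D above E on 23.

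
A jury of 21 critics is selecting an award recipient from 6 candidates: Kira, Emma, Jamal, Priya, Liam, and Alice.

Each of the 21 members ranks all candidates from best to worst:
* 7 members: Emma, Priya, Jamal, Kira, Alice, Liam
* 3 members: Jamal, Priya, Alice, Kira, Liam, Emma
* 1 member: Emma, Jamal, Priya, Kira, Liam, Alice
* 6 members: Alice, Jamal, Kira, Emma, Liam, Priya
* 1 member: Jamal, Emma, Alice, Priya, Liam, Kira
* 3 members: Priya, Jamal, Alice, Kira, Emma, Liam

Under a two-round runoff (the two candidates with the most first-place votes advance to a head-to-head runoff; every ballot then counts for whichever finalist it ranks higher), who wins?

Alice

Round 1 first-place votes: Kira 0, Emma 8, Jamal 4, Priya 3, Liam 0, Alice 6. Emma and Alice advance.
Runoff: Emma is ranked above Alice on 9 ballots, Alice above Emma on 12.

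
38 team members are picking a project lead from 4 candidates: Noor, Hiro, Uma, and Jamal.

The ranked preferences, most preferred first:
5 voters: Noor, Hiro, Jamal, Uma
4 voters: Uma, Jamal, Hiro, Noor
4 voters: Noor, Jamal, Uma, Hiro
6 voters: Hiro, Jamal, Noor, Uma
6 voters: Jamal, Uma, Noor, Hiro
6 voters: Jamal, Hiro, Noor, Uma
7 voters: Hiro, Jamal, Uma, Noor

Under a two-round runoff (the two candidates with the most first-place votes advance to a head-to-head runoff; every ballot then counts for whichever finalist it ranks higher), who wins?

Jamal

Round 1 first-place votes: Noor 9, Hiro 13, Uma 4, Jamal 12. Hiro and Jamal advance.
Runoff: Hiro is ranked above Jamal on 18 ballots, Jamal above Hiro on 20.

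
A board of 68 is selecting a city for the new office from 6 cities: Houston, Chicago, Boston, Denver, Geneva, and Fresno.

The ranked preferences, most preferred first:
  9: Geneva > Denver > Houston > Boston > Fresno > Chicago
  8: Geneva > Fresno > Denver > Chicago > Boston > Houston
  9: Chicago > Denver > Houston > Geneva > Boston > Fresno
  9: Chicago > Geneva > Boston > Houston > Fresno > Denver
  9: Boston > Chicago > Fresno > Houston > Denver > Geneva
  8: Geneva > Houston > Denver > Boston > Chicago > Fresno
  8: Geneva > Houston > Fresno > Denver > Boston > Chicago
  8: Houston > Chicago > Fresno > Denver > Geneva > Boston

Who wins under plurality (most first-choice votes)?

Geneva

First-place votes: Houston 8, Chicago 18, Boston 9, Denver 0, Geneva 33, Fresno 0.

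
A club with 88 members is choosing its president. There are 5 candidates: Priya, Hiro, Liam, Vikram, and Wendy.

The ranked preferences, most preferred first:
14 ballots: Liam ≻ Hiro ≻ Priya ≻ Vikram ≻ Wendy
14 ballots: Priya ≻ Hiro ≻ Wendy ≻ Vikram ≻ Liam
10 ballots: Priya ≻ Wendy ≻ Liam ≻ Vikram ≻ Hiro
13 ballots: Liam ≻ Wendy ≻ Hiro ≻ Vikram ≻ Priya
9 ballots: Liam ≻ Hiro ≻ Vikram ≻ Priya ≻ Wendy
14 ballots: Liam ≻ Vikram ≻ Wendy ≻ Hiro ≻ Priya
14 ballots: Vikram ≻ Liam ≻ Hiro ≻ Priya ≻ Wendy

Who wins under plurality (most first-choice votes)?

First-place votes: Priya 24, Hiro 0, Liam 50, Vikram 14, Wendy 0.

Liam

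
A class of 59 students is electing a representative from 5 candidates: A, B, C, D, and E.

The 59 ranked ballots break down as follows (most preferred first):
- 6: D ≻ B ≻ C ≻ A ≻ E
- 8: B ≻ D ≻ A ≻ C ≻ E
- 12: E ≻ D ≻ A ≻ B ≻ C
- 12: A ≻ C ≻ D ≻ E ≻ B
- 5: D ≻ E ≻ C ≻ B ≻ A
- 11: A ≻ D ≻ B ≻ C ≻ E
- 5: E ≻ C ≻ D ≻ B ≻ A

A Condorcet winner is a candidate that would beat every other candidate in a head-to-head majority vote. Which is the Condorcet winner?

D vs A: 36–23
D vs B: 51–8
D vs C: 42–17
D vs E: 42–17
D beats every other candidate.

D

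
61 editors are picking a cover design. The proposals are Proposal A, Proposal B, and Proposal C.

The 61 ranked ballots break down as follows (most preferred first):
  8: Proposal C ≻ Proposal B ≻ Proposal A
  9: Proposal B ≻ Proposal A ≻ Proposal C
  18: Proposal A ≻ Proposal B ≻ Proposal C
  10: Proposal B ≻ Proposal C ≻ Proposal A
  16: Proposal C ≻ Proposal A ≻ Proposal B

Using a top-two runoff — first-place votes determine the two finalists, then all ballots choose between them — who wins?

Round 1 first-place votes: Proposal A 18, Proposal B 19, Proposal C 24. Proposal C and Proposal B advance.
Runoff: Proposal C is ranked above Proposal B on 24 ballots, Proposal B above Proposal C on 37.

Proposal B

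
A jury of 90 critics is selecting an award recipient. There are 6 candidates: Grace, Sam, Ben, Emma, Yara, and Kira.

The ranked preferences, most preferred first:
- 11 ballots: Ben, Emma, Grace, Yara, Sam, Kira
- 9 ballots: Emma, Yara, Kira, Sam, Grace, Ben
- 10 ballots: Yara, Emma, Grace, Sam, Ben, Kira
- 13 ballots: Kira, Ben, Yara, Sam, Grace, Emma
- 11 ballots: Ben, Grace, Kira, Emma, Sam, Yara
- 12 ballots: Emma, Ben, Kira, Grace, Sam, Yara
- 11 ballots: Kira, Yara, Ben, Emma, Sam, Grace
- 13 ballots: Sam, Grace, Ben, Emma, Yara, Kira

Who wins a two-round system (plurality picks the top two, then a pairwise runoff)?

Round 1 first-place votes: Grace 0, Sam 13, Ben 22, Emma 21, Yara 10, Kira 24. Kira and Ben advance.
Runoff: Kira is ranked above Ben on 33 ballots, Ben above Kira on 57.

Ben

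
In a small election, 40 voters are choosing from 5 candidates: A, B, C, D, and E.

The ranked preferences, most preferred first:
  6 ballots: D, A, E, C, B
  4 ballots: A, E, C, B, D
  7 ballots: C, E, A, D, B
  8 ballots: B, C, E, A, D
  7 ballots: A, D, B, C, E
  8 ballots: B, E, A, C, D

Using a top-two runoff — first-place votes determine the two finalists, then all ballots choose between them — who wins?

A

Round 1 first-place votes: A 11, B 16, C 7, D 6, E 0. B and A advance.
Runoff: B is ranked above A on 16 ballots, A above B on 24.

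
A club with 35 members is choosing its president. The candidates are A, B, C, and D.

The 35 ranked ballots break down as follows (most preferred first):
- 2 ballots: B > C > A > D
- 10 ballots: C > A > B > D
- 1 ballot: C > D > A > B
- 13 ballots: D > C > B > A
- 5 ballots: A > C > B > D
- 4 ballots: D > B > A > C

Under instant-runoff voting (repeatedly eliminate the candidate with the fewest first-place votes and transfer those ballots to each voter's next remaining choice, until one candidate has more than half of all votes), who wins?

Round 1: A 5, B 2, C 11, D 17. B eliminated.
Round 2: A 5, C 13, D 17. A eliminated.
Round 3: C 18, D 17. C has a majority (≥18).

C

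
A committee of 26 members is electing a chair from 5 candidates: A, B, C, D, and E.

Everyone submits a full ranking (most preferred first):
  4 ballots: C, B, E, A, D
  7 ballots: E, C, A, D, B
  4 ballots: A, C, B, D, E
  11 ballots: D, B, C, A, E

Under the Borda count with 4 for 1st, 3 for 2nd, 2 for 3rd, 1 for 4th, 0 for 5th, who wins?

C

A: 4×1 + 7×2 + 4×4 + 11×1 = 45
B: 4×3 + 7×0 + 4×2 + 11×3 = 53
C: 4×4 + 7×3 + 4×3 + 11×2 = 71
D: 4×0 + 7×1 + 4×1 + 11×4 = 55
E: 4×2 + 7×4 + 4×0 + 11×0 = 36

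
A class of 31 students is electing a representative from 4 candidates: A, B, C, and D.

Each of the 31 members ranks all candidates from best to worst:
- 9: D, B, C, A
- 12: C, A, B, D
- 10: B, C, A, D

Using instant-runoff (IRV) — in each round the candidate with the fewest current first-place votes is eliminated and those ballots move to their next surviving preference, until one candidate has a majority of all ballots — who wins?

Round 1: A 0, B 10, C 12, D 9. A eliminated.
Round 2: B 10, C 12, D 9. D eliminated.
Round 3: B 19, C 12. B has a majority (≥16).

B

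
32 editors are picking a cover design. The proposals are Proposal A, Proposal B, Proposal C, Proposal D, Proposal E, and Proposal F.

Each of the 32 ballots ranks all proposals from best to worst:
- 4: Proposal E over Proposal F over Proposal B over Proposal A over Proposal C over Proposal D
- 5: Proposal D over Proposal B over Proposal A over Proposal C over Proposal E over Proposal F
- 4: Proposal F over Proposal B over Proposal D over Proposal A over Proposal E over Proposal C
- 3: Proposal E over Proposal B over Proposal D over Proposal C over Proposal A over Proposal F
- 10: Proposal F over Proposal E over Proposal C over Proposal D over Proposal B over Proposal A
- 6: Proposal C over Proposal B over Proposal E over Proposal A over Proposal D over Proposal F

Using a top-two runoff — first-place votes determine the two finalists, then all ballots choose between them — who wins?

Round 1 first-place votes: Proposal A 0, Proposal B 0, Proposal C 6, Proposal D 5, Proposal E 7, Proposal F 14. Proposal F and Proposal E advance.
Runoff: Proposal F is ranked above Proposal E on 14 ballots, Proposal E above Proposal F on 18.

Proposal E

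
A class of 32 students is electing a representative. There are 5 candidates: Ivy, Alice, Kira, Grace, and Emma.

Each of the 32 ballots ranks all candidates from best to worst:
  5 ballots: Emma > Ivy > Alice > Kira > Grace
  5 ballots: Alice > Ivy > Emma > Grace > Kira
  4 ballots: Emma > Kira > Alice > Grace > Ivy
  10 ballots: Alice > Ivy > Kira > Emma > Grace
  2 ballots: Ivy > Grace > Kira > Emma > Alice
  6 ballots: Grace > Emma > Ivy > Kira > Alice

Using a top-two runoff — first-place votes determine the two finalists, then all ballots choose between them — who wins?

Emma

Round 1 first-place votes: Ivy 2, Alice 15, Kira 0, Grace 6, Emma 9. Alice and Emma advance.
Runoff: Alice is ranked above Emma on 15 ballots, Emma above Alice on 17.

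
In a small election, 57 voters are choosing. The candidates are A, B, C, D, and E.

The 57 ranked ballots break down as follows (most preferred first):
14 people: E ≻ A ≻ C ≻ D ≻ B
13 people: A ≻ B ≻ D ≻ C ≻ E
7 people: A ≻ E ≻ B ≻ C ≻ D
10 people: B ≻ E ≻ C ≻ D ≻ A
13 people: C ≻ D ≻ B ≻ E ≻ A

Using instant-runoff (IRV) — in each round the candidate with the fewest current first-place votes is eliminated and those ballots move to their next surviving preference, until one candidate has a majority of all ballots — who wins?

E

Round 1: A 20, B 10, C 13, D 0, E 14. D eliminated.
Round 2: A 20, B 10, C 13, E 14. B eliminated.
Round 3: A 20, C 13, E 24. C eliminated.
Round 4: A 20, E 37. E has a majority (≥29).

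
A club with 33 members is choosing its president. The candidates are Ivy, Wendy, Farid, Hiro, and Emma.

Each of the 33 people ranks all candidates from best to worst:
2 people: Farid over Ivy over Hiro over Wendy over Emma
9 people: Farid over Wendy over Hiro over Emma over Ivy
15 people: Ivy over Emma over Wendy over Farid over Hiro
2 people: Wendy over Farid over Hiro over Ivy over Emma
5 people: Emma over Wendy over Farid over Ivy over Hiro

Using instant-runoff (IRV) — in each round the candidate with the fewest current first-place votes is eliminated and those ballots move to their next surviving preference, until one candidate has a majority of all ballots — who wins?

Round 1: Ivy 15, Wendy 2, Farid 11, Hiro 0, Emma 5. Hiro eliminated.
Round 2: Ivy 15, Wendy 2, Farid 11, Emma 5. Wendy eliminated.
Round 3: Ivy 15, Farid 13, Emma 5. Emma eliminated.
Round 4: Ivy 15, Farid 18. Farid has a majority (≥17).

Farid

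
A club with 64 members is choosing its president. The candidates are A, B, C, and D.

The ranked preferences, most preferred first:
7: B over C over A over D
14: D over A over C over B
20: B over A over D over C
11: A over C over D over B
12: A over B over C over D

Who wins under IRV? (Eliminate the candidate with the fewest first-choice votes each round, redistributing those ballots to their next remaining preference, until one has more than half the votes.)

Round 1: A 23, B 27, C 0, D 14. C eliminated.
Round 2: A 23, B 27, D 14. D eliminated.
Round 3: A 37, B 27. A has a majority (≥33).

A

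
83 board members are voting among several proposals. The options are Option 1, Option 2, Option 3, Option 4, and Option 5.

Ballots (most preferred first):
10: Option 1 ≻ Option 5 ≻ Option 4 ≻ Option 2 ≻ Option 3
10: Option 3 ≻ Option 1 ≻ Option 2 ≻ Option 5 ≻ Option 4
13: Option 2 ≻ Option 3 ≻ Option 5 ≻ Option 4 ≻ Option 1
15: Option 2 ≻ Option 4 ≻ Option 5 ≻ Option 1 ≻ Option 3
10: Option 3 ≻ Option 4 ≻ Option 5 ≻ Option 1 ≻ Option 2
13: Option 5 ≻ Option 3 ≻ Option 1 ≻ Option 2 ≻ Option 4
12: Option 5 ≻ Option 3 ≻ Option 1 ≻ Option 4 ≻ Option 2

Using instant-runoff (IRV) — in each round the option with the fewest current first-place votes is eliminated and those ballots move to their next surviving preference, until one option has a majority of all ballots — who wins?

Option 5

Round 1: Option 1 10, Option 2 28, Option 3 20, Option 4 0, Option 5 25. Option 4 eliminated.
Round 2: Option 1 10, Option 2 28, Option 3 20, Option 5 25. Option 1 eliminated.
Round 3: Option 2 28, Option 3 20, Option 5 35. Option 3 eliminated.
Round 4: Option 2 38, Option 5 45. Option 5 has a majority (≥42).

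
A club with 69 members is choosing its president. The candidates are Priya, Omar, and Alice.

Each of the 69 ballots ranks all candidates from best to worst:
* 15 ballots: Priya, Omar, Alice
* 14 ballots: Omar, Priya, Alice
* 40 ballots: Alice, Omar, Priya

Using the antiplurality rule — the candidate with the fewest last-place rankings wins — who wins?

Last-place votes: Priya 40, Omar 0, Alice 29.

Omar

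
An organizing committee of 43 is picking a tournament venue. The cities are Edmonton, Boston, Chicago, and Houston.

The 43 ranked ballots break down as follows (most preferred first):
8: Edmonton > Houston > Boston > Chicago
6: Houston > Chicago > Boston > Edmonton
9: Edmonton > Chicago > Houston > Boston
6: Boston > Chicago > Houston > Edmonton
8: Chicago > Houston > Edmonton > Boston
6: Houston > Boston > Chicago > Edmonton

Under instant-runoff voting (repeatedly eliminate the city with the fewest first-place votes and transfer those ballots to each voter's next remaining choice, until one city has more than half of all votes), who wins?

Round 1: Edmonton 17, Boston 6, Chicago 8, Houston 12. Boston eliminated.
Round 2: Edmonton 17, Chicago 14, Houston 12. Houston eliminated.
Round 3: Edmonton 17, Chicago 26. Chicago has a majority (≥22).

Chicago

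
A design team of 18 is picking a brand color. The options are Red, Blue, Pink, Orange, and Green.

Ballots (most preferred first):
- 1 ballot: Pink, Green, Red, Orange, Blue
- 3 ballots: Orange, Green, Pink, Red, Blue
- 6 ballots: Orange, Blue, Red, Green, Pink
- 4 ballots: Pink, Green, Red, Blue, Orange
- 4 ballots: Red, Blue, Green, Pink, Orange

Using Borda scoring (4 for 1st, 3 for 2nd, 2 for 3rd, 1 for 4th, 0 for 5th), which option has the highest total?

Red

Red: 1×2 + 3×1 + 6×2 + 4×2 + 4×4 = 41
Blue: 1×0 + 3×0 + 6×3 + 4×1 + 4×3 = 34
Pink: 1×4 + 3×2 + 6×0 + 4×4 + 4×1 = 30
Orange: 1×1 + 3×4 + 6×4 + 4×0 + 4×0 = 37
Green: 1×3 + 3×3 + 6×1 + 4×3 + 4×2 = 38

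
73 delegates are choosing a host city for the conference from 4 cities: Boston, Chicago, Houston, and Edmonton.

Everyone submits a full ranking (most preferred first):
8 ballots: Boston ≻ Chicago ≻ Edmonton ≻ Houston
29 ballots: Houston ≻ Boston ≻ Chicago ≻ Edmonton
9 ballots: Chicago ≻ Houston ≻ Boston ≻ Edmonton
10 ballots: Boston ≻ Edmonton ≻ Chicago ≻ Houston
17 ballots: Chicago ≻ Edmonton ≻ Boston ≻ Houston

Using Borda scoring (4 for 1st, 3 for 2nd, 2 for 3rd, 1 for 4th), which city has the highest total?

Boston

Boston: 8×4 + 29×3 + 9×2 + 10×4 + 17×2 = 211
Chicago: 8×3 + 29×2 + 9×4 + 10×2 + 17×4 = 206
Houston: 8×1 + 29×4 + 9×3 + 10×1 + 17×1 = 178
Edmonton: 8×2 + 29×1 + 9×1 + 10×3 + 17×3 = 135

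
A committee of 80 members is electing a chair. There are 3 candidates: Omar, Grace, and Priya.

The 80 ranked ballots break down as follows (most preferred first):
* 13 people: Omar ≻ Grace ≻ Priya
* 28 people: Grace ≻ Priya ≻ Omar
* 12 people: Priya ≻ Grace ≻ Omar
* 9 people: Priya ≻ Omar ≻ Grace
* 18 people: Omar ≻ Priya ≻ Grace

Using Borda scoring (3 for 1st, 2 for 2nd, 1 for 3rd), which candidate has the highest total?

Omar: 13×3 + 28×1 + 12×1 + 9×2 + 18×3 = 151
Grace: 13×2 + 28×3 + 12×2 + 9×1 + 18×1 = 161
Priya: 13×1 + 28×2 + 12×3 + 9×3 + 18×2 = 168

Priya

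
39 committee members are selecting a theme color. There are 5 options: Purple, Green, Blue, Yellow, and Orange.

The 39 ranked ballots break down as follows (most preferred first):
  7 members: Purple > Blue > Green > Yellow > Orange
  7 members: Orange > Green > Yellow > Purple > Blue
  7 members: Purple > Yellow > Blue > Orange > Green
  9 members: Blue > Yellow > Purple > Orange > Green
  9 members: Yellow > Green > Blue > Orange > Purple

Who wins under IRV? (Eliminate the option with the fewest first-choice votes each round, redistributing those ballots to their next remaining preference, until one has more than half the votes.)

Yellow

Round 1: Purple 14, Green 0, Blue 9, Yellow 9, Orange 7. Green eliminated.
Round 2: Purple 14, Blue 9, Yellow 9, Orange 7. Orange eliminated.
Round 3: Purple 14, Blue 9, Yellow 16. Blue eliminated.
Round 4: Purple 14, Yellow 25. Yellow has a majority (≥20).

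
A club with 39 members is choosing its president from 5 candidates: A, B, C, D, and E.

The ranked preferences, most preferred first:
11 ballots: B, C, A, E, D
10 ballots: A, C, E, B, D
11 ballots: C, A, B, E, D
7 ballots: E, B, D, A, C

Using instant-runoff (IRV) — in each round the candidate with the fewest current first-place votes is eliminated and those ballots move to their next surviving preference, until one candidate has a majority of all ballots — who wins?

Round 1: A 10, B 11, C 11, D 0, E 7. D eliminated.
Round 2: A 10, B 11, C 11, E 7. E eliminated.
Round 3: A 10, B 18, C 11. A eliminated.
Round 4: B 18, C 21. C has a majority (≥20).

C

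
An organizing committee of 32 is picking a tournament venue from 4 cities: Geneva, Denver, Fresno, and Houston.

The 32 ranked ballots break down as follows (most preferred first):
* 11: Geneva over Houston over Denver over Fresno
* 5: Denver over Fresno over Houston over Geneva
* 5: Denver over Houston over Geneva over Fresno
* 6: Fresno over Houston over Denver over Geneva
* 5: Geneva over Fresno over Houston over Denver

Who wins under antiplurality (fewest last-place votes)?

Last-place votes: Geneva 11, Denver 5, Fresno 16, Houston 0.

Houston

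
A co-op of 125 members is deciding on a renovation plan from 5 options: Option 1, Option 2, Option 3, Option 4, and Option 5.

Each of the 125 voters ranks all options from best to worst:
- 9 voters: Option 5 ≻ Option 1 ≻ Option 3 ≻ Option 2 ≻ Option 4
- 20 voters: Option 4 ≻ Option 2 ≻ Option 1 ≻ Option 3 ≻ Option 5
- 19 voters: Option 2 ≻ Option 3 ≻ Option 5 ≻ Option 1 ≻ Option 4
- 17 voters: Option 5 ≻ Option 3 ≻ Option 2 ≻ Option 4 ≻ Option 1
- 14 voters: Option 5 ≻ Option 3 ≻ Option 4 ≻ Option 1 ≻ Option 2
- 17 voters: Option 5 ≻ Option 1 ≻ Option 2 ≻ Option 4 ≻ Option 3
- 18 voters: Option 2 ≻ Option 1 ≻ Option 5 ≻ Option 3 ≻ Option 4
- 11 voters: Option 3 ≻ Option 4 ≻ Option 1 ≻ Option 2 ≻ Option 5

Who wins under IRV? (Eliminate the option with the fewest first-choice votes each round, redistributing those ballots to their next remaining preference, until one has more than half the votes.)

Round 1: Option 1 0, Option 2 37, Option 3 11, Option 4 20, Option 5 57. Option 1 eliminated.
Round 2: Option 2 37, Option 3 11, Option 4 20, Option 5 57. Option 3 eliminated.
Round 3: Option 2 37, Option 4 31, Option 5 57. Option 4 eliminated.
Round 4: Option 2 68, Option 5 57. Option 2 has a majority (≥63).

Option 2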